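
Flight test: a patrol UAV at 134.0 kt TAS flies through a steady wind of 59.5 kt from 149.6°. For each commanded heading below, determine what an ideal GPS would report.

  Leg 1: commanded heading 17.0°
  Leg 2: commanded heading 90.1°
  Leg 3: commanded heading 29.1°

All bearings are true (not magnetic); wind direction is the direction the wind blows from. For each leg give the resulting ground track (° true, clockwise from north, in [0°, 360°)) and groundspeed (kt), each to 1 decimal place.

Leg 1: heading 17.0°; drift -14.1° → track 2.9°, groundspeed 179.7 kt
Leg 2: heading 90.1°; drift -26.3° → track 63.8°, groundspeed 115.8 kt
Leg 3: heading 29.1°; drift -17.3° → track 11.8°, groundspeed 172.0 kt

Leg 1: track=2.9°, groundspeed=179.7 kt
Leg 2: track=63.8°, groundspeed=115.8 kt
Leg 3: track=11.8°, groundspeed=172.0 kt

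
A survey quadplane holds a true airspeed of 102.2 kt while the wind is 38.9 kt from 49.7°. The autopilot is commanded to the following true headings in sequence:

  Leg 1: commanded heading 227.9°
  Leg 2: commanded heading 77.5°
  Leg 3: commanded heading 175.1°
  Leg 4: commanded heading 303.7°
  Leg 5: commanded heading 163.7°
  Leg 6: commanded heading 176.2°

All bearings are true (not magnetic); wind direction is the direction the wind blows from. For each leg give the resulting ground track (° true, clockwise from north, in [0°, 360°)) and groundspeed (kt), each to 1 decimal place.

Leg 1: track=228.4°, groundspeed=141.1 kt
Leg 2: track=92.5°, groundspeed=70.2 kt
Leg 3: track=189.4°, groundspeed=128.7 kt
Leg 4: track=285.4°, groundspeed=119.0 kt
Leg 5: track=180.5°, groundspeed=123.3 kt
Leg 6: track=190.2°, groundspeed=129.2 kt

Leg 1: heading 227.9°; drift +0.5° → track 228.4°, groundspeed 141.1 kt
Leg 2: heading 77.5°; drift +15.0° → track 92.5°, groundspeed 70.2 kt
Leg 3: heading 175.1°; drift +14.3° → track 189.4°, groundspeed 128.7 kt
Leg 4: heading 303.7°; drift -18.3° → track 285.4°, groundspeed 119.0 kt
Leg 5: heading 163.7°; drift +16.8° → track 180.5°, groundspeed 123.3 kt
Leg 6: heading 176.2°; drift +14.0° → track 190.2°, groundspeed 129.2 kt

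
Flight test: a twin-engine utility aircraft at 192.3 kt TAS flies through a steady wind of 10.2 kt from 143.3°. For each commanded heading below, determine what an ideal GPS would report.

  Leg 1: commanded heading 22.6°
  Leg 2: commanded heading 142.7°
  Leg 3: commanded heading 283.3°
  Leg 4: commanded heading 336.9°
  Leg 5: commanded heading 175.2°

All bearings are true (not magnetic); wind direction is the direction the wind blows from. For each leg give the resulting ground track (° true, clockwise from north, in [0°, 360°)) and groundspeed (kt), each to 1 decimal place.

Leg 1: track=20.1°, groundspeed=197.7 kt
Leg 2: track=142.7°, groundspeed=182.1 kt
Leg 3: track=285.2°, groundspeed=200.2 kt
Leg 4: track=336.2°, groundspeed=202.2 kt
Leg 5: track=176.9°, groundspeed=183.7 kt

Leg 1: heading 22.6°; drift -2.5° → track 20.1°, groundspeed 197.7 kt
Leg 2: heading 142.7°; drift +0.0° → track 142.7°, groundspeed 182.1 kt
Leg 3: heading 283.3°; drift +1.9° → track 285.2°, groundspeed 200.2 kt
Leg 4: heading 336.9°; drift -0.7° → track 336.2°, groundspeed 202.2 kt
Leg 5: heading 175.2°; drift +1.7° → track 176.9°, groundspeed 183.7 kt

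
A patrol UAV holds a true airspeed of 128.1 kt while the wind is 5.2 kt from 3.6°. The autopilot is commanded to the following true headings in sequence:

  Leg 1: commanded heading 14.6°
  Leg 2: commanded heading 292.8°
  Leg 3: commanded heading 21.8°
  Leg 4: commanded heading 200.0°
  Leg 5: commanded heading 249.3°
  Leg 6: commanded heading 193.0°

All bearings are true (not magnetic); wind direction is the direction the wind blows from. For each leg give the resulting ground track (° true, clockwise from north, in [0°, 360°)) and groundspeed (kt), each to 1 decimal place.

Leg 1: heading 14.6°; drift +0.5° → track 15.1°, groundspeed 123.0 kt
Leg 2: heading 292.8°; drift -2.2° → track 290.6°, groundspeed 126.5 kt
Leg 3: heading 21.8°; drift +0.8° → track 22.6°, groundspeed 123.2 kt
Leg 4: heading 200.0°; drift -0.6° → track 199.4°, groundspeed 133.1 kt
Leg 5: heading 249.3°; drift -2.1° → track 247.2°, groundspeed 130.3 kt
Leg 6: heading 193.0°; drift -0.4° → track 192.6°, groundspeed 133.2 kt

Leg 1: track=15.1°, groundspeed=123.0 kt
Leg 2: track=290.6°, groundspeed=126.5 kt
Leg 3: track=22.6°, groundspeed=123.2 kt
Leg 4: track=199.4°, groundspeed=133.1 kt
Leg 5: track=247.2°, groundspeed=130.3 kt
Leg 6: track=192.6°, groundspeed=133.2 kt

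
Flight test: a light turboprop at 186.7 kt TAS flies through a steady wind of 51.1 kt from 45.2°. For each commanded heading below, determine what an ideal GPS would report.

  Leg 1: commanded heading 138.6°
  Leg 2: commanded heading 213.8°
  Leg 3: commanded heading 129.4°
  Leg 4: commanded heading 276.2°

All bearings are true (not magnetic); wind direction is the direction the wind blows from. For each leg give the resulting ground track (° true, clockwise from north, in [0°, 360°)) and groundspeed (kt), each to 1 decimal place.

Leg 1: heading 138.6°; drift +15.0° → track 153.6°, groundspeed 196.5 kt
Leg 2: heading 213.8°; drift +2.4° → track 216.2°, groundspeed 237.0 kt
Leg 3: heading 129.4°; drift +15.6° → track 145.0°, groundspeed 188.5 kt
Leg 4: heading 276.2°; drift -10.3° → track 265.9°, groundspeed 222.4 kt

Leg 1: track=153.6°, groundspeed=196.5 kt
Leg 2: track=216.2°, groundspeed=237.0 kt
Leg 3: track=145.0°, groundspeed=188.5 kt
Leg 4: track=265.9°, groundspeed=222.4 kt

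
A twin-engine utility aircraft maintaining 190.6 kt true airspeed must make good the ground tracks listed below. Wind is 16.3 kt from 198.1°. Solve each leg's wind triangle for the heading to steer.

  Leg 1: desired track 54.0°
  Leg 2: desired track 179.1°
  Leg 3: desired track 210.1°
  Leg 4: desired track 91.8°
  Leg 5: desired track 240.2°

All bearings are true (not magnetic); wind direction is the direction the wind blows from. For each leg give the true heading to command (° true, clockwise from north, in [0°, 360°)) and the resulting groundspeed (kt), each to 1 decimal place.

Leg 1: desired track 54.0°; wind correction +2.9° → command heading 56.9°, groundspeed 203.6 kt
Leg 2: desired track 179.1°; wind correction +1.6° → command heading 180.7°, groundspeed 175.1 kt
Leg 3: desired track 210.1°; wind correction -1.0° → command heading 209.1°, groundspeed 174.6 kt
Leg 4: desired track 91.8°; wind correction +4.7° → command heading 96.5°, groundspeed 194.5 kt
Leg 5: desired track 240.2°; wind correction -3.3° → command heading 236.9°, groundspeed 178.2 kt

Leg 1: heading=56.9°, groundspeed=203.6 kt
Leg 2: heading=180.7°, groundspeed=175.1 kt
Leg 3: heading=209.1°, groundspeed=174.6 kt
Leg 4: heading=96.5°, groundspeed=194.5 kt
Leg 5: heading=236.9°, groundspeed=178.2 kt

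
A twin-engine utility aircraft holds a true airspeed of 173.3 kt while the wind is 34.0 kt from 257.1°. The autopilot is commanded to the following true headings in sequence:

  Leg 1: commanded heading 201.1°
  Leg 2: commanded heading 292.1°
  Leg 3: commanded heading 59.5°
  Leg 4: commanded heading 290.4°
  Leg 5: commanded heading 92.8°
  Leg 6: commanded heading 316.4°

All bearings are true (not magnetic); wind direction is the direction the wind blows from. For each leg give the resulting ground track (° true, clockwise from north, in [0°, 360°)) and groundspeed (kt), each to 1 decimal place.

Leg 1: heading 201.1°; drift -10.4° → track 190.7°, groundspeed 156.8 kt
Leg 2: heading 292.1°; drift +7.6° → track 299.7°, groundspeed 146.8 kt
Leg 3: heading 59.5°; drift +2.9° → track 62.4°, groundspeed 206.0 kt
Leg 4: heading 290.4°; drift +7.3° → track 297.7°, groundspeed 146.1 kt
Leg 5: heading 92.8°; drift -2.6° → track 90.2°, groundspeed 206.2 kt
Leg 6: heading 316.4°; drift +10.6° → track 327.0°, groundspeed 158.7 kt

Leg 1: track=190.7°, groundspeed=156.8 kt
Leg 2: track=299.7°, groundspeed=146.8 kt
Leg 3: track=62.4°, groundspeed=206.0 kt
Leg 4: track=297.7°, groundspeed=146.1 kt
Leg 5: track=90.2°, groundspeed=206.2 kt
Leg 6: track=327.0°, groundspeed=158.7 kt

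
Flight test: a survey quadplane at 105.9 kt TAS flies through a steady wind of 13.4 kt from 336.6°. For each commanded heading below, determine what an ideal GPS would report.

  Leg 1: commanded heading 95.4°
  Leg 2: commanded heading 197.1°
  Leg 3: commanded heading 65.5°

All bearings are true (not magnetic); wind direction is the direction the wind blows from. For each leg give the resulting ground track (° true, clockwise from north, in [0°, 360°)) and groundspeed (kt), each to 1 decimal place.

Leg 1: track=101.4°, groundspeed=113.0 kt
Leg 2: track=192.8°, groundspeed=116.4 kt
Leg 3: track=72.7°, groundspeed=106.5 kt

Leg 1: heading 95.4°; drift +6.0° → track 101.4°, groundspeed 113.0 kt
Leg 2: heading 197.1°; drift -4.3° → track 192.8°, groundspeed 116.4 kt
Leg 3: heading 65.5°; drift +7.2° → track 72.7°, groundspeed 106.5 kt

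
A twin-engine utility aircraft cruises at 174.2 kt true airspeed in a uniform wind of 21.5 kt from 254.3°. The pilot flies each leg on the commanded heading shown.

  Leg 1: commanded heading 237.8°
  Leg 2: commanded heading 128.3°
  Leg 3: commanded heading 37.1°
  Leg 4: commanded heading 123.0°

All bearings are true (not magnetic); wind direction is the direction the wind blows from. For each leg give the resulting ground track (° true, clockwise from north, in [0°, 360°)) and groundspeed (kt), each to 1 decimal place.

Leg 1: track=235.5°, groundspeed=153.7 kt
Leg 2: track=123.0°, groundspeed=187.6 kt
Leg 3: track=41.0°, groundspeed=191.8 kt
Leg 4: track=118.1°, groundspeed=189.1 kt

Leg 1: heading 237.8°; drift -2.3° → track 235.5°, groundspeed 153.7 kt
Leg 2: heading 128.3°; drift -5.3° → track 123.0°, groundspeed 187.6 kt
Leg 3: heading 37.1°; drift +3.9° → track 41.0°, groundspeed 191.8 kt
Leg 4: heading 123.0°; drift -4.9° → track 118.1°, groundspeed 189.1 kt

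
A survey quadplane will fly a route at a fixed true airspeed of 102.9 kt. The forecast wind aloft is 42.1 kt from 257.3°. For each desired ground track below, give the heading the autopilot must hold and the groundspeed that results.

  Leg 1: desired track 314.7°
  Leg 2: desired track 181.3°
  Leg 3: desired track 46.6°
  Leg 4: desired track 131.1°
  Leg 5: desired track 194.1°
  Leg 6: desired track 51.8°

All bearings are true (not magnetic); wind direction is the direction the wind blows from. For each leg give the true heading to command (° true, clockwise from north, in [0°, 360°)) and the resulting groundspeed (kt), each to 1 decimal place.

Leg 1: heading=294.5°, groundspeed=73.9 kt
Leg 2: heading=204.7°, groundspeed=84.3 kt
Leg 3: heading=34.5°, groundspeed=136.8 kt
Leg 4: heading=150.4°, groundspeed=122.0 kt
Leg 5: heading=215.5°, groundspeed=76.8 kt
Leg 6: heading=41.7°, groundspeed=139.3 kt

Leg 1: desired track 314.7°; wind correction -20.2° → command heading 294.5°, groundspeed 73.9 kt
Leg 2: desired track 181.3°; wind correction +23.4° → command heading 204.7°, groundspeed 84.3 kt
Leg 3: desired track 46.6°; wind correction -12.1° → command heading 34.5°, groundspeed 136.8 kt
Leg 4: desired track 131.1°; wind correction +19.3° → command heading 150.4°, groundspeed 122.0 kt
Leg 5: desired track 194.1°; wind correction +21.4° → command heading 215.5°, groundspeed 76.8 kt
Leg 6: desired track 51.8°; wind correction -10.1° → command heading 41.7°, groundspeed 139.3 kt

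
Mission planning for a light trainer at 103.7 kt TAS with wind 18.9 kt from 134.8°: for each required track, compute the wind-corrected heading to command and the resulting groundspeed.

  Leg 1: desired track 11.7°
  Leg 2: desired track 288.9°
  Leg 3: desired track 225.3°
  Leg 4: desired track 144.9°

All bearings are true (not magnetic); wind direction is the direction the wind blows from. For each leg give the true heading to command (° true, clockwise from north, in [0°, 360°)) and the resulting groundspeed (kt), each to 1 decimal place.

Leg 1: heading=20.5°, groundspeed=112.8 kt
Leg 2: heading=284.3°, groundspeed=120.4 kt
Leg 3: heading=214.8°, groundspeed=102.1 kt
Leg 4: heading=143.1°, groundspeed=85.0 kt

Leg 1: desired track 11.7°; wind correction +8.8° → command heading 20.5°, groundspeed 112.8 kt
Leg 2: desired track 288.9°; wind correction -4.6° → command heading 284.3°, groundspeed 120.4 kt
Leg 3: desired track 225.3°; wind correction -10.5° → command heading 214.8°, groundspeed 102.1 kt
Leg 4: desired track 144.9°; wind correction -1.8° → command heading 143.1°, groundspeed 85.0 kt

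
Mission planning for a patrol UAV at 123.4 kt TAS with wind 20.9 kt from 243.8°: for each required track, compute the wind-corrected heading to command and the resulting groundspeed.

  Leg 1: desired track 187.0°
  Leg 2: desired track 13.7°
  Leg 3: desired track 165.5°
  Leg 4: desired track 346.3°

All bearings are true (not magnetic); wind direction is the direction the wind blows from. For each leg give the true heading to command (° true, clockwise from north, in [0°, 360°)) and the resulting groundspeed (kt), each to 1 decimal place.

Leg 1: heading=195.1°, groundspeed=110.7 kt
Leg 2: heading=6.2°, groundspeed=135.8 kt
Leg 3: heading=175.0°, groundspeed=117.5 kt
Leg 4: heading=336.8°, groundspeed=126.2 kt

Leg 1: desired track 187.0°; wind correction +8.1° → command heading 195.1°, groundspeed 110.7 kt
Leg 2: desired track 13.7°; wind correction -7.5° → command heading 6.2°, groundspeed 135.8 kt
Leg 3: desired track 165.5°; wind correction +9.5° → command heading 175.0°, groundspeed 117.5 kt
Leg 4: desired track 346.3°; wind correction -9.5° → command heading 336.8°, groundspeed 126.2 kt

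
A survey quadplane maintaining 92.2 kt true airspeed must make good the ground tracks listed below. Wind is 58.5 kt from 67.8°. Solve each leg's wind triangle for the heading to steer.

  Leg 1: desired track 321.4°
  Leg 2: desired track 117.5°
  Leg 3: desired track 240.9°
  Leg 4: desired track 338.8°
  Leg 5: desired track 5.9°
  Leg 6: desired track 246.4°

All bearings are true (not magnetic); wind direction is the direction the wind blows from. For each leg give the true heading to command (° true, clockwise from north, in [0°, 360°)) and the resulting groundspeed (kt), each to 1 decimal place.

Leg 1: heading=358.9°, groundspeed=89.7 kt
Leg 2: heading=88.6°, groundspeed=42.8 kt
Leg 3: heading=236.5°, groundspeed=150.0 kt
Leg 4: heading=18.2°, groundspeed=70.3 kt
Leg 5: heading=39.9°, groundspeed=48.9 kt
Leg 6: heading=245.5°, groundspeed=150.7 kt

Leg 1: desired track 321.4°; wind correction +37.5° → command heading 358.9°, groundspeed 89.7 kt
Leg 2: desired track 117.5°; wind correction -28.9° → command heading 88.6°, groundspeed 42.8 kt
Leg 3: desired track 240.9°; wind correction -4.4° → command heading 236.5°, groundspeed 150.0 kt
Leg 4: desired track 338.8°; wind correction +39.4° → command heading 18.2°, groundspeed 70.3 kt
Leg 5: desired track 5.9°; wind correction +34.0° → command heading 39.9°, groundspeed 48.9 kt
Leg 6: desired track 246.4°; wind correction -0.9° → command heading 245.5°, groundspeed 150.7 kt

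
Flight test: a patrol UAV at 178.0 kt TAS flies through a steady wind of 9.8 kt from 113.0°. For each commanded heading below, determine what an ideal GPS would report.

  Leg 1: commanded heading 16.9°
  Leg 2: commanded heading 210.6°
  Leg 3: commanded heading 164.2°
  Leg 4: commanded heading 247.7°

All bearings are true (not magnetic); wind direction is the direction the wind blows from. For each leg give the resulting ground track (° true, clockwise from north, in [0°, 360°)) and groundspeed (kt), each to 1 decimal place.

Leg 1: track=13.8°, groundspeed=179.3 kt
Leg 2: track=213.7°, groundspeed=179.6 kt
Leg 3: track=166.7°, groundspeed=172.0 kt
Leg 4: track=249.9°, groundspeed=185.0 kt

Leg 1: heading 16.9°; drift -3.1° → track 13.8°, groundspeed 179.3 kt
Leg 2: heading 210.6°; drift +3.1° → track 213.7°, groundspeed 179.6 kt
Leg 3: heading 164.2°; drift +2.5° → track 166.7°, groundspeed 172.0 kt
Leg 4: heading 247.7°; drift +2.2° → track 249.9°, groundspeed 185.0 kt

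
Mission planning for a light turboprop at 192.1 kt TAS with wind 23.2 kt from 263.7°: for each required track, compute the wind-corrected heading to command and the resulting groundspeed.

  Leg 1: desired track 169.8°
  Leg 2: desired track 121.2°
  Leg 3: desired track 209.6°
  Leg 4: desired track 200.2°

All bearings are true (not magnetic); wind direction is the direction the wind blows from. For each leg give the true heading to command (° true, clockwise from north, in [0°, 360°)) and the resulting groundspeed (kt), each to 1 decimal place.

Leg 1: heading=176.7°, groundspeed=192.3 kt
Leg 2: heading=125.4°, groundspeed=210.0 kt
Leg 3: heading=215.2°, groundspeed=177.6 kt
Leg 4: heading=206.4°, groundspeed=180.6 kt

Leg 1: desired track 169.8°; wind correction +6.9° → command heading 176.7°, groundspeed 192.3 kt
Leg 2: desired track 121.2°; wind correction +4.2° → command heading 125.4°, groundspeed 210.0 kt
Leg 3: desired track 209.6°; wind correction +5.6° → command heading 215.2°, groundspeed 177.6 kt
Leg 4: desired track 200.2°; wind correction +6.2° → command heading 206.4°, groundspeed 180.6 kt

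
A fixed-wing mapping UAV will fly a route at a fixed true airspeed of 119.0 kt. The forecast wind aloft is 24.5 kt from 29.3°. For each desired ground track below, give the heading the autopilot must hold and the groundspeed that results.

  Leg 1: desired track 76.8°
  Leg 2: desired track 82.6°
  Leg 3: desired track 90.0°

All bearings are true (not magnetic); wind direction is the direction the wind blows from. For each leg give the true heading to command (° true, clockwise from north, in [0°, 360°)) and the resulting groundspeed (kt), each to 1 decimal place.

Leg 1: desired track 76.8°; wind correction -8.7° → command heading 68.1°, groundspeed 101.1 kt
Leg 2: desired track 82.6°; wind correction -9.5° → command heading 73.1°, groundspeed 102.7 kt
Leg 3: desired track 90.0°; wind correction -10.3° → command heading 79.7°, groundspeed 105.1 kt

Leg 1: heading=68.1°, groundspeed=101.1 kt
Leg 2: heading=73.1°, groundspeed=102.7 kt
Leg 3: heading=79.7°, groundspeed=105.1 kt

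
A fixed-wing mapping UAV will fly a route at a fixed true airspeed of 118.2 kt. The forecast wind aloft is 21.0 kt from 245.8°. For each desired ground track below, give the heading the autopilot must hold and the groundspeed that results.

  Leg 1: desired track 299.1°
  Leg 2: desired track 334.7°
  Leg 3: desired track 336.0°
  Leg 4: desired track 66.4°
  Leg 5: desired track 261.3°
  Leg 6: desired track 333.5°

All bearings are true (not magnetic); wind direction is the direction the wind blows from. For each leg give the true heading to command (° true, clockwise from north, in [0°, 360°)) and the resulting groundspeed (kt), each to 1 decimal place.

Leg 1: heading=290.9°, groundspeed=104.4 kt
Leg 2: heading=324.5°, groundspeed=115.9 kt
Leg 3: heading=325.8°, groundspeed=116.4 kt
Leg 4: heading=66.5°, groundspeed=139.2 kt
Leg 5: heading=258.6°, groundspeed=97.8 kt
Leg 6: heading=323.3°, groundspeed=115.5 kt

Leg 1: desired track 299.1°; wind correction -8.2° → command heading 290.9°, groundspeed 104.4 kt
Leg 2: desired track 334.7°; wind correction -10.2° → command heading 324.5°, groundspeed 115.9 kt
Leg 3: desired track 336.0°; wind correction -10.2° → command heading 325.8°, groundspeed 116.4 kt
Leg 4: desired track 66.4°; wind correction +0.1° → command heading 66.5°, groundspeed 139.2 kt
Leg 5: desired track 261.3°; wind correction -2.7° → command heading 258.6°, groundspeed 97.8 kt
Leg 6: desired track 333.5°; wind correction -10.2° → command heading 323.3°, groundspeed 115.5 kt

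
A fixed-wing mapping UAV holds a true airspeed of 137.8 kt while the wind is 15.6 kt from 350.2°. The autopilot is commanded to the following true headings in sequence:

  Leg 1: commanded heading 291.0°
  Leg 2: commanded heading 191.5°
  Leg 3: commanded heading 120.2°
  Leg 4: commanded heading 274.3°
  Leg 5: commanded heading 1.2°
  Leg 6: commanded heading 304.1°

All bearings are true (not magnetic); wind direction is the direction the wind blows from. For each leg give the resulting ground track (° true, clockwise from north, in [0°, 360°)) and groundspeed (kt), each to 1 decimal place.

Leg 1: heading 291.0°; drift -5.9° → track 285.1°, groundspeed 130.5 kt
Leg 2: heading 191.5°; drift -2.1° → track 189.4°, groundspeed 152.4 kt
Leg 3: heading 120.2°; drift +4.6° → track 124.8°, groundspeed 148.3 kt
Leg 4: heading 274.3°; drift -6.4° → track 267.9°, groundspeed 134.9 kt
Leg 5: heading 1.2°; drift +1.4° → track 2.6°, groundspeed 122.5 kt
Leg 6: heading 304.1°; drift -5.1° → track 299.0°, groundspeed 127.5 kt

Leg 1: track=285.1°, groundspeed=130.5 kt
Leg 2: track=189.4°, groundspeed=152.4 kt
Leg 3: track=124.8°, groundspeed=148.3 kt
Leg 4: track=267.9°, groundspeed=134.9 kt
Leg 5: track=2.6°, groundspeed=122.5 kt
Leg 6: track=299.0°, groundspeed=127.5 kt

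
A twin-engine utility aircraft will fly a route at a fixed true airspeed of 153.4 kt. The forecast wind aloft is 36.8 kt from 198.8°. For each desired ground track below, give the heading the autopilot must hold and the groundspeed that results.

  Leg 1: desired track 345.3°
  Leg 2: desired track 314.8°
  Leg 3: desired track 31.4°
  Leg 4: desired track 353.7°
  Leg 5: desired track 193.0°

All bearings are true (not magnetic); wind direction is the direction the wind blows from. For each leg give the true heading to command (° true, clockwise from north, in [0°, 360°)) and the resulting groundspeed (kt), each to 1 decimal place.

Leg 1: desired track 345.3°; wind correction -7.6° → command heading 337.7°, groundspeed 182.7 kt
Leg 2: desired track 314.8°; wind correction -12.5° → command heading 302.3°, groundspeed 165.9 kt
Leg 3: desired track 31.4°; wind correction +3.0° → command heading 34.4°, groundspeed 189.1 kt
Leg 4: desired track 353.7°; wind correction -5.8° → command heading 347.9°, groundspeed 185.9 kt
Leg 5: desired track 193.0°; wind correction +1.4° → command heading 194.4°, groundspeed 116.7 kt

Leg 1: heading=337.7°, groundspeed=182.7 kt
Leg 2: heading=302.3°, groundspeed=165.9 kt
Leg 3: heading=34.4°, groundspeed=189.1 kt
Leg 4: heading=347.9°, groundspeed=185.9 kt
Leg 5: heading=194.4°, groundspeed=116.7 kt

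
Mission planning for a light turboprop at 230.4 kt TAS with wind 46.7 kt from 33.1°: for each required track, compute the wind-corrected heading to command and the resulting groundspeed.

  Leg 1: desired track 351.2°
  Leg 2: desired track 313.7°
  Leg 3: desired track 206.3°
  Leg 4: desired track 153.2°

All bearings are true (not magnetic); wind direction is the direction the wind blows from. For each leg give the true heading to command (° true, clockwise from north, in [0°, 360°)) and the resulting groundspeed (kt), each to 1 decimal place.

Leg 1: heading=359.0°, groundspeed=193.5 kt
Leg 2: heading=325.2°, groundspeed=217.2 kt
Leg 3: heading=204.9°, groundspeed=276.7 kt
Leg 4: heading=143.1°, groundspeed=250.3 kt

Leg 1: desired track 351.2°; wind correction +7.8° → command heading 359.0°, groundspeed 193.5 kt
Leg 2: desired track 313.7°; wind correction +11.5° → command heading 325.2°, groundspeed 217.2 kt
Leg 3: desired track 206.3°; wind correction -1.4° → command heading 204.9°, groundspeed 276.7 kt
Leg 4: desired track 153.2°; wind correction -10.1° → command heading 143.1°, groundspeed 250.3 kt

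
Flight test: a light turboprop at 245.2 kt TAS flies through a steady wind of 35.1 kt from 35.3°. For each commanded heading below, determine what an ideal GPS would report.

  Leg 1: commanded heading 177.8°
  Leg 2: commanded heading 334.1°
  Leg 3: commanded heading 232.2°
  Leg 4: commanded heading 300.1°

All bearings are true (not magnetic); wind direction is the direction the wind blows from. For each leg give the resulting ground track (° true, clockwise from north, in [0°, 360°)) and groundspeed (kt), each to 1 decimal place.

Leg 1: track=182.3°, groundspeed=273.9 kt
Leg 2: track=326.4°, groundspeed=230.4 kt
Leg 3: track=230.1°, groundspeed=279.0 kt
Leg 4: track=292.1°, groundspeed=250.8 kt

Leg 1: heading 177.8°; drift +4.5° → track 182.3°, groundspeed 273.9 kt
Leg 2: heading 334.1°; drift -7.7° → track 326.4°, groundspeed 230.4 kt
Leg 3: heading 232.2°; drift -2.1° → track 230.1°, groundspeed 279.0 kt
Leg 4: heading 300.1°; drift -8.0° → track 292.1°, groundspeed 250.8 kt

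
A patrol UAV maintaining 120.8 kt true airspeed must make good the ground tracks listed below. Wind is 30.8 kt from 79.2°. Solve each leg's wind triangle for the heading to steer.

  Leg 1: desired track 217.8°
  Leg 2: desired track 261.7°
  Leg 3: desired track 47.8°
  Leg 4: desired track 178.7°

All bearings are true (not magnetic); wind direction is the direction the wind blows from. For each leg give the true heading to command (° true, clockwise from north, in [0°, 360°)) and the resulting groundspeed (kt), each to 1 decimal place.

Leg 1: desired track 217.8°; wind correction -9.7° → command heading 208.1°, groundspeed 142.2 kt
Leg 2: desired track 261.7°; wind correction +0.6° → command heading 262.3°, groundspeed 151.6 kt
Leg 3: desired track 47.8°; wind correction +7.6° → command heading 55.4°, groundspeed 93.4 kt
Leg 4: desired track 178.7°; wind correction -14.6° → command heading 164.1°, groundspeed 122.0 kt

Leg 1: heading=208.1°, groundspeed=142.2 kt
Leg 2: heading=262.3°, groundspeed=151.6 kt
Leg 3: heading=55.4°, groundspeed=93.4 kt
Leg 4: heading=164.1°, groundspeed=122.0 kt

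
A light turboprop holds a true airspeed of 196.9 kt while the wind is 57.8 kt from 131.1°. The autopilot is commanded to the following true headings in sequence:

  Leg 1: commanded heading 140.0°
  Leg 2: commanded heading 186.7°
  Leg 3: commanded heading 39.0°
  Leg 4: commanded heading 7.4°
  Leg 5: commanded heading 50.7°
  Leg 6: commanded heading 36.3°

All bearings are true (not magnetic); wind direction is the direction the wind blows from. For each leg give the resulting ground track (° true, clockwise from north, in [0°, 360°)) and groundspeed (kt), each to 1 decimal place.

Leg 1: heading 140.0°; drift +3.7° → track 143.7°, groundspeed 140.1 kt
Leg 2: heading 186.7°; drift +16.2° → track 202.9°, groundspeed 171.0 kt
Leg 3: heading 39.0°; drift -16.2° → track 22.8°, groundspeed 207.2 kt
Leg 4: heading 7.4°; drift -11.9° → track 355.5°, groundspeed 234.0 kt
Leg 5: heading 50.7°; drift -16.9° → track 33.8°, groundspeed 195.7 kt
Leg 6: heading 36.3°; drift -15.9° → track 20.4°, groundspeed 209.8 kt

Leg 1: track=143.7°, groundspeed=140.1 kt
Leg 2: track=202.9°, groundspeed=171.0 kt
Leg 3: track=22.8°, groundspeed=207.2 kt
Leg 4: track=355.5°, groundspeed=234.0 kt
Leg 5: track=33.8°, groundspeed=195.7 kt
Leg 6: track=20.4°, groundspeed=209.8 kt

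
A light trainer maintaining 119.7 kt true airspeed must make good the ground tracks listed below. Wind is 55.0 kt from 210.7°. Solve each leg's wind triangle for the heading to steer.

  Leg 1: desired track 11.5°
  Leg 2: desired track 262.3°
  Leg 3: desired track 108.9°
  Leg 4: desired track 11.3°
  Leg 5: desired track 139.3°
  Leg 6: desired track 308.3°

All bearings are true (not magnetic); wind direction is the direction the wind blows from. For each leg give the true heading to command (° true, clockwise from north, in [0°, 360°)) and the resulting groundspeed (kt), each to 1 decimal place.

Leg 1: desired track 11.5°; wind correction -8.7° → command heading 2.8°, groundspeed 170.3 kt
Leg 2: desired track 262.3°; wind correction -21.1° → command heading 241.2°, groundspeed 77.5 kt
Leg 3: desired track 108.9°; wind correction +26.7° → command heading 135.6°, groundspeed 118.2 kt
Leg 4: desired track 11.3°; wind correction -8.8° → command heading 2.5°, groundspeed 170.2 kt
Leg 5: desired track 139.3°; wind correction +25.8° → command heading 165.1°, groundspeed 90.2 kt
Leg 6: desired track 308.3°; wind correction -27.1° → command heading 281.2°, groundspeed 113.8 kt

Leg 1: heading=2.8°, groundspeed=170.3 kt
Leg 2: heading=241.2°, groundspeed=77.5 kt
Leg 3: heading=135.6°, groundspeed=118.2 kt
Leg 4: heading=2.5°, groundspeed=170.2 kt
Leg 5: heading=165.1°, groundspeed=90.2 kt
Leg 6: heading=281.2°, groundspeed=113.8 kt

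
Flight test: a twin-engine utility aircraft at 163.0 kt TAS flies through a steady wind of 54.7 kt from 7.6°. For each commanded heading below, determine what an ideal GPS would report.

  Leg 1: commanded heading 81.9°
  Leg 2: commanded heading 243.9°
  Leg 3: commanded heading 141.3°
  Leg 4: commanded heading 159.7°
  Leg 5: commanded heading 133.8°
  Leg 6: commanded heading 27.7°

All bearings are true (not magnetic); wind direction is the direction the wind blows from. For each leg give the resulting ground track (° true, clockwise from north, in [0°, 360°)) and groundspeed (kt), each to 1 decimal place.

Leg 1: track=101.5°, groundspeed=157.3 kt
Leg 2: track=230.7°, groundspeed=198.6 kt
Leg 3: track=152.4°, groundspeed=204.6 kt
Leg 4: track=166.6°, groundspeed=212.9 kt
Leg 5: track=146.5°, groundspeed=200.2 kt
Leg 6: track=37.3°, groundspeed=113.2 kt

Leg 1: heading 81.9°; drift +19.6° → track 101.5°, groundspeed 157.3 kt
Leg 2: heading 243.9°; drift -13.2° → track 230.7°, groundspeed 198.6 kt
Leg 3: heading 141.3°; drift +11.1° → track 152.4°, groundspeed 204.6 kt
Leg 4: heading 159.7°; drift +6.9° → track 166.6°, groundspeed 212.9 kt
Leg 5: heading 133.8°; drift +12.7° → track 146.5°, groundspeed 200.2 kt
Leg 6: heading 27.7°; drift +9.6° → track 37.3°, groundspeed 113.2 kt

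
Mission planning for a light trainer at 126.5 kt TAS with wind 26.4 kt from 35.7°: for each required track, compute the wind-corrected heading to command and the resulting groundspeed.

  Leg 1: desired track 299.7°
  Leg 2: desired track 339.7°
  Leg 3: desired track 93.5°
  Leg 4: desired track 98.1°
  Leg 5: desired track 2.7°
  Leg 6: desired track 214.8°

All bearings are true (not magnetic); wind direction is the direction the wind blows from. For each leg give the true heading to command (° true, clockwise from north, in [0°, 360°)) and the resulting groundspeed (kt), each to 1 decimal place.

Leg 1: heading=311.7°, groundspeed=126.5 kt
Leg 2: heading=349.7°, groundspeed=109.8 kt
Leg 3: heading=83.3°, groundspeed=110.4 kt
Leg 4: heading=87.4°, groundspeed=112.1 kt
Leg 5: heading=9.2°, groundspeed=103.5 kt
Leg 6: heading=214.6°, groundspeed=152.9 kt

Leg 1: desired track 299.7°; wind correction +12.0° → command heading 311.7°, groundspeed 126.5 kt
Leg 2: desired track 339.7°; wind correction +10.0° → command heading 349.7°, groundspeed 109.8 kt
Leg 3: desired track 93.5°; wind correction -10.2° → command heading 83.3°, groundspeed 110.4 kt
Leg 4: desired track 98.1°; wind correction -10.7° → command heading 87.4°, groundspeed 112.1 kt
Leg 5: desired track 2.7°; wind correction +6.5° → command heading 9.2°, groundspeed 103.5 kt
Leg 6: desired track 214.8°; wind correction -0.2° → command heading 214.6°, groundspeed 152.9 kt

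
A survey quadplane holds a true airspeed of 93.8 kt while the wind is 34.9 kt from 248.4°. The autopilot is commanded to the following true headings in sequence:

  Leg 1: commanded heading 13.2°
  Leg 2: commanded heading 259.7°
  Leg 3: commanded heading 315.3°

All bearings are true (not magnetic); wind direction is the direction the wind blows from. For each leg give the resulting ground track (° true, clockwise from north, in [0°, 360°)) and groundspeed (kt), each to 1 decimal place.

Leg 1: heading 13.2°; drift +14.1° → track 27.3°, groundspeed 117.3 kt
Leg 2: heading 259.7°; drift +6.5° → track 266.2°, groundspeed 60.0 kt
Leg 3: heading 315.3°; drift +21.8° → track 337.1°, groundspeed 86.3 kt

Leg 1: track=27.3°, groundspeed=117.3 kt
Leg 2: track=266.2°, groundspeed=60.0 kt
Leg 3: track=337.1°, groundspeed=86.3 kt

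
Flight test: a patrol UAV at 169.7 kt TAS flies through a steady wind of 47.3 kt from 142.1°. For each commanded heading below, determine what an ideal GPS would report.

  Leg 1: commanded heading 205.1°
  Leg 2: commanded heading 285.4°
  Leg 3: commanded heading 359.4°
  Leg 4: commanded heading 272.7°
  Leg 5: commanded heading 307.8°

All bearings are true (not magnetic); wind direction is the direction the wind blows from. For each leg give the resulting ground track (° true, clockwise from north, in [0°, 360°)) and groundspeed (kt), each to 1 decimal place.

Leg 1: track=221.0°, groundspeed=154.1 kt
Leg 2: track=293.2°, groundspeed=209.5 kt
Leg 3: track=351.5°, groundspeed=209.3 kt
Leg 4: track=282.9°, groundspeed=203.7 kt
Leg 5: track=310.9°, groundspeed=215.9 kt

Leg 1: heading 205.1°; drift +15.9° → track 221.0°, groundspeed 154.1 kt
Leg 2: heading 285.4°; drift +7.8° → track 293.2°, groundspeed 209.5 kt
Leg 3: heading 359.4°; drift -7.9° → track 351.5°, groundspeed 209.3 kt
Leg 4: heading 272.7°; drift +10.2° → track 282.9°, groundspeed 203.7 kt
Leg 5: heading 307.8°; drift +3.1° → track 310.9°, groundspeed 215.9 kt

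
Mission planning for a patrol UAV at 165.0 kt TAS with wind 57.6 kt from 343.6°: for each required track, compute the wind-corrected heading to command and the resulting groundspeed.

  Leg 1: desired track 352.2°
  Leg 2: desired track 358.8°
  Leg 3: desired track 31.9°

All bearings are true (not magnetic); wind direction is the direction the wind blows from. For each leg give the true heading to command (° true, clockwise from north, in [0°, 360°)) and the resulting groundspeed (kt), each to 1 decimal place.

Leg 1: heading=349.2°, groundspeed=107.8 kt
Leg 2: heading=353.5°, groundspeed=108.7 kt
Leg 3: heading=16.8°, groundspeed=121.0 kt

Leg 1: desired track 352.2°; wind correction -3.0° → command heading 349.2°, groundspeed 107.8 kt
Leg 2: desired track 358.8°; wind correction -5.3° → command heading 353.5°, groundspeed 108.7 kt
Leg 3: desired track 31.9°; wind correction -15.1° → command heading 16.8°, groundspeed 121.0 kt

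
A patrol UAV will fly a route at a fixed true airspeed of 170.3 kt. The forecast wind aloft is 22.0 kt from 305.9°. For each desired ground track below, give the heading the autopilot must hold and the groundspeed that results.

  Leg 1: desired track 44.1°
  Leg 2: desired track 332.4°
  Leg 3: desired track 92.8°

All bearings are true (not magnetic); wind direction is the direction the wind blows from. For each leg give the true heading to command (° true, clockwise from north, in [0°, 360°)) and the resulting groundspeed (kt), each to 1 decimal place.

Leg 1: heading=36.8°, groundspeed=172.0 kt
Leg 2: heading=329.1°, groundspeed=150.3 kt
Leg 3: heading=88.8°, groundspeed=188.3 kt

Leg 1: desired track 44.1°; wind correction -7.3° → command heading 36.8°, groundspeed 172.0 kt
Leg 2: desired track 332.4°; wind correction -3.3° → command heading 329.1°, groundspeed 150.3 kt
Leg 3: desired track 92.8°; wind correction -4.0° → command heading 88.8°, groundspeed 188.3 kt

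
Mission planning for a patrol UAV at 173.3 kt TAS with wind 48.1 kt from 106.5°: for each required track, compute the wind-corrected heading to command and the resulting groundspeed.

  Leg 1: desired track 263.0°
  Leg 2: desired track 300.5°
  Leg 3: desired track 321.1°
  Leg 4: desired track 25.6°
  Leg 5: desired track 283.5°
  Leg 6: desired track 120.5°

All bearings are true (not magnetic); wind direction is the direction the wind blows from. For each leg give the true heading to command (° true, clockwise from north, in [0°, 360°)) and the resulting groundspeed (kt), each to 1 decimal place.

Leg 1: heading=256.6°, groundspeed=216.3 kt
Leg 2: heading=304.4°, groundspeed=219.6 kt
Leg 3: heading=330.2°, groundspeed=210.7 kt
Leg 4: heading=41.5°, groundspeed=159.1 kt
Leg 5: heading=282.7°, groundspeed=221.3 kt
Leg 6: heading=116.6°, groundspeed=126.2 kt

Leg 1: desired track 263.0°; wind correction -6.4° → command heading 256.6°, groundspeed 216.3 kt
Leg 2: desired track 300.5°; wind correction +3.9° → command heading 304.4°, groundspeed 219.6 kt
Leg 3: desired track 321.1°; wind correction +9.1° → command heading 330.2°, groundspeed 210.7 kt
Leg 4: desired track 25.6°; wind correction +15.9° → command heading 41.5°, groundspeed 159.1 kt
Leg 5: desired track 283.5°; wind correction -0.8° → command heading 282.7°, groundspeed 221.3 kt
Leg 6: desired track 120.5°; wind correction -3.9° → command heading 116.6°, groundspeed 126.2 kt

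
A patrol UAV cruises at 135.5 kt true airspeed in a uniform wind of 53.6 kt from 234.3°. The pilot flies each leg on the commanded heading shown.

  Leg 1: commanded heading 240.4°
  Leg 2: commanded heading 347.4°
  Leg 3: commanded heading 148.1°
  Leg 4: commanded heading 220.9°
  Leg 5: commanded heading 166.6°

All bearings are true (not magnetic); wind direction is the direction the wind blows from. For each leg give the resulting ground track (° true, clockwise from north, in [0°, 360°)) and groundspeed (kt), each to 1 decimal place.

Leg 1: heading 240.4°; drift +4.0° → track 244.4°, groundspeed 82.4 kt
Leg 2: heading 347.4°; drift +17.5° → track 4.9°, groundspeed 164.1 kt
Leg 3: heading 148.1°; drift -22.1° → track 126.0°, groundspeed 142.4 kt
Leg 4: heading 220.9°; drift -8.5° → track 212.4°, groundspeed 84.3 kt
Leg 5: heading 166.6°; drift -23.3° → track 143.3°, groundspeed 125.4 kt

Leg 1: track=244.4°, groundspeed=82.4 kt
Leg 2: track=4.9°, groundspeed=164.1 kt
Leg 3: track=126.0°, groundspeed=142.4 kt
Leg 4: track=212.4°, groundspeed=84.3 kt
Leg 5: track=143.3°, groundspeed=125.4 kt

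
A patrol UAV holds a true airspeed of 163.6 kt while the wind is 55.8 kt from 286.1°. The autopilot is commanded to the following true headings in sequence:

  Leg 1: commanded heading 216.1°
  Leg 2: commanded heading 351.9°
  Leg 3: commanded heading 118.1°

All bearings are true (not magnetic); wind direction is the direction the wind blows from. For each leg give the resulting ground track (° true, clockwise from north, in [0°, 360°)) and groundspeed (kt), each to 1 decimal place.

Leg 1: heading 216.1°; drift -19.9° → track 196.2°, groundspeed 153.7 kt
Leg 2: heading 351.9°; drift +19.9° → track 11.8°, groundspeed 149.6 kt
Leg 3: heading 118.1°; drift -3.0° → track 115.1°, groundspeed 218.5 kt

Leg 1: track=196.2°, groundspeed=153.7 kt
Leg 2: track=11.8°, groundspeed=149.6 kt
Leg 3: track=115.1°, groundspeed=218.5 kt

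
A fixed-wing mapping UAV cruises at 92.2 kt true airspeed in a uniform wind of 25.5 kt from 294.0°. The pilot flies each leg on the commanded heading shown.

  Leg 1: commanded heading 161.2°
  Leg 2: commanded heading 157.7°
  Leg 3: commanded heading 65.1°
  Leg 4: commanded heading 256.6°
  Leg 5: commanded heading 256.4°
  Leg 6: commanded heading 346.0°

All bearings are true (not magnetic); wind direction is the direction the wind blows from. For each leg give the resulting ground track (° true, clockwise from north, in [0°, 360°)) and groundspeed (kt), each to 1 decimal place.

Leg 1: heading 161.2°; drift -9.7° → track 151.5°, groundspeed 111.1 kt
Leg 2: heading 157.7°; drift -9.0° → track 148.7°, groundspeed 112.0 kt
Leg 3: heading 65.1°; drift +10.0° → track 75.1°, groundspeed 110.6 kt
Leg 4: heading 256.6°; drift -12.1° → track 244.5°, groundspeed 73.6 kt
Leg 5: heading 256.4°; drift -12.2° → track 244.2°, groundspeed 73.7 kt
Leg 6: heading 346.0°; drift +14.7° → track 0.7°, groundspeed 79.1 kt

Leg 1: track=151.5°, groundspeed=111.1 kt
Leg 2: track=148.7°, groundspeed=112.0 kt
Leg 3: track=75.1°, groundspeed=110.6 kt
Leg 4: track=244.5°, groundspeed=73.6 kt
Leg 5: track=244.2°, groundspeed=73.7 kt
Leg 6: track=0.7°, groundspeed=79.1 kt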